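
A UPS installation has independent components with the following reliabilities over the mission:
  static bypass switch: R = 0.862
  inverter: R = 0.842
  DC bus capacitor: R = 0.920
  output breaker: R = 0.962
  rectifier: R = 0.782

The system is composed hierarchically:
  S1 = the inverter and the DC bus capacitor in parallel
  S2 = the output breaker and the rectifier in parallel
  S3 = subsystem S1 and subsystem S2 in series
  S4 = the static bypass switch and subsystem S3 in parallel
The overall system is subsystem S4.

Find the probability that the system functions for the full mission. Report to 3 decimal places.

0.997

Parallel (inverter and DC bus capacitor): 1 − (1 − 0.84200)(1 − 0.92000) = 0.98736
Parallel (output breaker and rectifier): 1 − (1 − 0.96200)(1 − 0.78200) = 0.99172
Series ([0.98736] and [0.99172]): 0.98736 × 0.99172 = 0.97918
Parallel (static bypass switch and [0.97918]): 1 − (1 − 0.86200)(1 − 0.97918) = 0.997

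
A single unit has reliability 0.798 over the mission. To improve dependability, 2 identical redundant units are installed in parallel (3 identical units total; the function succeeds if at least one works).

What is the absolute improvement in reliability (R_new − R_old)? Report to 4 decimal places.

0.1938

R_before = 0.798
R_after = 1 − (1 − 0.798)^3 = 0.9918
ΔR = 0.9918 − 0.798 = 0.1938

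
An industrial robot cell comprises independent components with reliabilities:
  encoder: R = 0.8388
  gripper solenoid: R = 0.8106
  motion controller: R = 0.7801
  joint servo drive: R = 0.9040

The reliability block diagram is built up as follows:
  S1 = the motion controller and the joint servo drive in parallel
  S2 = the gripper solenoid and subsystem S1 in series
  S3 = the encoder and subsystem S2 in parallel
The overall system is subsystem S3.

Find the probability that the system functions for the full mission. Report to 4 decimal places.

0.9667

Parallel (motion controller and joint servo drive): 1 − (1 − 0.780100)(1 − 0.904000) = 0.978890
Series (gripper solenoid and [0.978890]): 0.810600 × 0.978890 = 0.793488
Parallel (encoder and [0.793488]): 1 − (1 − 0.838800)(1 − 0.793488) = 0.9667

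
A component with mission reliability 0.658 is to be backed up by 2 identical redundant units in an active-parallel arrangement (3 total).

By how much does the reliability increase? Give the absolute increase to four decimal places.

0.3020

R_before = 0.658
R_after = 1 − (1 − 0.658)^3 = 0.9600
ΔR = 0.9600 − 0.658 = 0.3020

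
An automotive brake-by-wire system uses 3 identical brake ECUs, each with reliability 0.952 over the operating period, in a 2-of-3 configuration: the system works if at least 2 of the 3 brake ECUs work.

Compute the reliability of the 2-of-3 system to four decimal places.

0.9933

R = Σ_{i=2}^{3} C(3,i) p^i (1−p)^{3−i} with p = 0.952
C(3,2)·0.952^2·0.048^1 = 0.130508
C(3,3)·0.952^3·0.048^0 = 0.862801
Sum = 0.9933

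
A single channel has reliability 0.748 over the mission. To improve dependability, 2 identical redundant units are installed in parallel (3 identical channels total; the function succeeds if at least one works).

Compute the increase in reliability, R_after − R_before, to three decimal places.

0.236

R_before = 0.748
R_after = 1 − (1 − 0.748)^3 = 0.984
ΔR = 0.984 − 0.748 = 0.236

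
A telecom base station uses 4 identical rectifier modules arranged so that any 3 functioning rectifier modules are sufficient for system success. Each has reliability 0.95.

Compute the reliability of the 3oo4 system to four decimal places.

R = Σ_{i=3}^{4} C(4,i) p^i (1−p)^{4−i} with p = 0.95
C(4,3)·0.95^3·0.05^1 = 0.171475
C(4,4)·0.95^4·0.05^0 = 0.814506
Sum = 0.9860

0.9860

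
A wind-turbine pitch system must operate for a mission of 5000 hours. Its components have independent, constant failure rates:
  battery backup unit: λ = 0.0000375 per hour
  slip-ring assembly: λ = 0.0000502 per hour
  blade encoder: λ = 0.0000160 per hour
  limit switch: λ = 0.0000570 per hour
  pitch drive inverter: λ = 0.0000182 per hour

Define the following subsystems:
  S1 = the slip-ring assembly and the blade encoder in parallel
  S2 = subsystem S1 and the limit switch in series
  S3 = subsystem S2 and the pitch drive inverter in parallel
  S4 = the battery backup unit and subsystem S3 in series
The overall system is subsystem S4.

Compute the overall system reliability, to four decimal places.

0.8102

R(battery backup unit) = exp(−0.0000375 × 5000) = 0.829029
R(slip-ring assembly) = exp(−0.0000502 × 5000) = 0.778022
R(blade encoder) = exp(−0.0000160 × 5000) = 0.923116
R(limit switch) = exp(−0.0000570 × 5000) = 0.752014
R(pitch drive inverter) = exp(−0.0000182 × 5000) = 0.913018
Parallel (slip-ring assembly and blade encoder): 1 − (1 − 0.778022)(1 − 0.923116) = 0.982933
Series ([0.982933] and limit switch): 0.982933 × 0.752014 = 0.739179
Parallel ([0.739179] and pitch drive inverter): 1 − (1 − 0.739179)(1 − 0.913018) = 0.977313
Series (battery backup unit and [0.977313]): 0.829029 × 0.977313 = 0.8102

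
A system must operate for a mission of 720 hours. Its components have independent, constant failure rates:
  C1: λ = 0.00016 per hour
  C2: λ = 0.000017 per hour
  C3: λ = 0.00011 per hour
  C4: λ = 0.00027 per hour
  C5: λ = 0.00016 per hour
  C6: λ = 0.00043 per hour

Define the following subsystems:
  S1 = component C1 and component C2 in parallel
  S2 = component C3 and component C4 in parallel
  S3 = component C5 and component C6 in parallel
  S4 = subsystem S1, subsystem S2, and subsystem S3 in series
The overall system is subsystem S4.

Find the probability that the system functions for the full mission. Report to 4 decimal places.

R(C1) = exp(−0.00016 × 720) = 0.891188
R(C2) = exp(−0.000017 × 720) = 0.987835
R(C3) = exp(−0.00011 × 720) = 0.923855
R(C4) = exp(−0.00027 × 720) = 0.823329
R(C5) = exp(−0.00016 × 720) = 0.891188
R(C6) = exp(−0.00043 × 720) = 0.733740
Parallel (C1 and C2): 1 − (1 − 0.891188)(1 − 0.987835) = 0.998676
Parallel (C3 and C4): 1 − (1 − 0.923855)(1 − 0.823329) = 0.986547
Parallel (C5 and C6): 1 − (1 − 0.891188)(1 − 0.733740) = 0.971028
Series ([0.998676], [0.986547], and [0.971028]): 0.998676 × 0.986547 × 0.971028 = 0.9567

0.9567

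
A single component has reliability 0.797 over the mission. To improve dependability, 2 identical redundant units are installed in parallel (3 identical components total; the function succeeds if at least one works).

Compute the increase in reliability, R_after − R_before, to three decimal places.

0.195

R_before = 0.797
R_after = 1 − (1 − 0.797)^3 = 0.992
ΔR = 0.992 − 0.797 = 0.195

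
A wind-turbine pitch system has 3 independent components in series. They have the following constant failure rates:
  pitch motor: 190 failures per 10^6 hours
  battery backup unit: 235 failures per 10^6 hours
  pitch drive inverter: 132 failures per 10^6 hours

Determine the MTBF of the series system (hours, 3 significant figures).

Series of exponential components: λ_sys = Σ λ_i
λ_sys = 0.000190 + 0.000235 + 0.000132 = 5.5700e-04 /h
MTBF = 1 / λ_sys = 1800 h

1800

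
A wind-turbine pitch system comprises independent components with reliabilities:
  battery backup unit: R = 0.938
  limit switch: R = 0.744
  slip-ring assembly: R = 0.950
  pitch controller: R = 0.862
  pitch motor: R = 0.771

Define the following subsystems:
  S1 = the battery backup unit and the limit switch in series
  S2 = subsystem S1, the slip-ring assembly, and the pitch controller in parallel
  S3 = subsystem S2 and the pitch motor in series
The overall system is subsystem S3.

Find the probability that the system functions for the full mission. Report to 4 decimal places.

Series (battery backup unit and limit switch): 0.938000 × 0.744000 = 0.697872
Parallel ([0.697872], slip-ring assembly, and pitch controller): 1 − (1 − 0.697872)(1 − 0.950000)(1 − 0.862000) = 0.997915
Series ([0.997915] and pitch motor): 0.997915 × 0.771000 = 0.7694

0.7694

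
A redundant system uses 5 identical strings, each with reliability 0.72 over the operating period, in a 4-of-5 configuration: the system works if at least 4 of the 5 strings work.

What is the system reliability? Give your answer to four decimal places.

0.5697

R = Σ_{i=4}^{5} C(5,i) p^i (1−p)^{5−i} with p = 0.72
C(5,4)·0.72^4·0.28^1 = 0.376234
C(5,5)·0.72^5·0.28^0 = 0.193492
Sum = 0.5697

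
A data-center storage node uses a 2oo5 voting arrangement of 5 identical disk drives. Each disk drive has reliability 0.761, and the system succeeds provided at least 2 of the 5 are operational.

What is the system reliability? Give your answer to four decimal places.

0.9868

R = Σ_{i=2}^{5} C(5,i) p^i (1−p)^{5−i} with p = 0.761
C(5,2)·0.761^2·0.239^3 = 0.079061
C(5,3)·0.761^3·0.239^2 = 0.251739
C(5,4)·0.761^4·0.239^1 = 0.400780
C(5,5)·0.761^5·0.239^0 = 0.255225
Sum = 0.9868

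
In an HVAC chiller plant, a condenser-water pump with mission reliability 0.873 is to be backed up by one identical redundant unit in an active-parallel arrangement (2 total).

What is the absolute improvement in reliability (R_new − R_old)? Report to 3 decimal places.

R_before = 0.873
R_after = 1 − (1 − 0.873)^2 = 0.984
ΔR = 0.984 − 0.873 = 0.111

0.111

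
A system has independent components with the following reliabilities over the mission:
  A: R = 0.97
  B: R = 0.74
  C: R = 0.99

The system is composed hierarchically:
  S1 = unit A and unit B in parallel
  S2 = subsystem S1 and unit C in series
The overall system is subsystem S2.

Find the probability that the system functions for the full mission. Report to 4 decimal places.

Parallel (A and B): 1 − (1 − 0.970000)(1 − 0.740000) = 0.992200
Series ([0.992200] and C): 0.992200 × 0.990000 = 0.9823

0.9823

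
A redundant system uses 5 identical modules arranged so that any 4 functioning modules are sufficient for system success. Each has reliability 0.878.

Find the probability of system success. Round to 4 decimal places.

0.8843

R = Σ_{i=4}^{5} C(5,i) p^i (1−p)^{5−i} with p = 0.878
C(5,4)·0.878^4·0.122^1 = 0.362500
C(5,5)·0.878^5·0.122^0 = 0.521762
Sum = 0.8843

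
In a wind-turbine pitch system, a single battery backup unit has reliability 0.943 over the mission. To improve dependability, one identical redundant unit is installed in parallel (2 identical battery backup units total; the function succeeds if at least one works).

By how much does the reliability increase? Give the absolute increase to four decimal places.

0.0538

R_before = 0.943
R_after = 1 − (1 − 0.943)^2 = 0.9968
ΔR = 0.9968 − 0.943 = 0.0538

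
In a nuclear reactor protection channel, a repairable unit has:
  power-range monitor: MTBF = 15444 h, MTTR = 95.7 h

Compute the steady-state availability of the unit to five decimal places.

0.99384

A(power-range monitor) = MTBF/(MTBF+MTTR) = 15444/(15444+95.7) = 0.99384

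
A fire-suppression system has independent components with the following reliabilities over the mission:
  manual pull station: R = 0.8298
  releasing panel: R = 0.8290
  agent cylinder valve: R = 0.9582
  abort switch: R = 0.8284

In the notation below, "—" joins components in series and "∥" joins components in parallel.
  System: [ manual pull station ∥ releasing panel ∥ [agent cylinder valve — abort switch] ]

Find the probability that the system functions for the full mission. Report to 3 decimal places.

Series (agent cylinder valve and abort switch): 0.95820 × 0.82840 = 0.79377
Parallel (manual pull station, releasing panel, and [0.79377]): 1 − (1 − 0.82980)(1 − 0.82900)(1 − 0.79377) = 0.994

0.994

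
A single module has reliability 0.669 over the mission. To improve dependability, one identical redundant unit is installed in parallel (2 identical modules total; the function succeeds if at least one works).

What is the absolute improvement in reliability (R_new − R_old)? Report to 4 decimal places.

R_before = 0.669
R_after = 1 − (1 − 0.669)^2 = 0.8904
ΔR = 0.8904 − 0.669 = 0.2214

0.2214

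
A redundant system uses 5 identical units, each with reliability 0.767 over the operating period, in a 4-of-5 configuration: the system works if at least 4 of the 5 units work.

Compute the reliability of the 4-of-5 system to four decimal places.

0.6686

R = Σ_{i=4}^{5} C(5,i) p^i (1−p)^{5−i} with p = 0.767
C(5,4)·0.767^4·0.233^1 = 0.403188
C(5,5)·0.767^5·0.233^0 = 0.265446
Sum = 0.6686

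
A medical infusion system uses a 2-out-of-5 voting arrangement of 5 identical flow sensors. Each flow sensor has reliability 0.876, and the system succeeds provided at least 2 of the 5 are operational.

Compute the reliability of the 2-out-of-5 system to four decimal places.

0.9989

R = Σ_{i=2}^{5} C(5,i) p^i (1−p)^{5−i} with p = 0.876
C(5,2)·0.876^2·0.124^3 = 0.014631
C(5,3)·0.876^3·0.124^2 = 0.103361
C(5,4)·0.876^4·0.124^1 = 0.365097
C(5,5)·0.876^5·0.124^0 = 0.515847
Sum = 0.9989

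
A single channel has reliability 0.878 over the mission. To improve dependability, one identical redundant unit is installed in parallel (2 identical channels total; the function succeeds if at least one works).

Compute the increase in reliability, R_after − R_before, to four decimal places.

R_before = 0.878
R_after = 1 − (1 − 0.878)^2 = 0.9851
ΔR = 0.9851 − 0.878 = 0.1071

0.1071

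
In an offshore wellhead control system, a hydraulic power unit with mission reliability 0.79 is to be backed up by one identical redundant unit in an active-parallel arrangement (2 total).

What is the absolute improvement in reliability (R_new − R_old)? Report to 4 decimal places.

0.1659

R_before = 0.79
R_after = 1 − (1 − 0.79)^2 = 0.9559
ΔR = 0.9559 − 0.79 = 0.1659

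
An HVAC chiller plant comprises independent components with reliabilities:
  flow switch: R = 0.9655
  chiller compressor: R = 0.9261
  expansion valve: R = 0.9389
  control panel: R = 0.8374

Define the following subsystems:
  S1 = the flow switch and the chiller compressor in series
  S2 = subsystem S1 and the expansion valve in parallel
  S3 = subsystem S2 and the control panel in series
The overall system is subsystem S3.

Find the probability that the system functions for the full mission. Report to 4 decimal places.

Series (flow switch and chiller compressor): 0.965500 × 0.926100 = 0.894150
Parallel ([0.894150] and expansion valve): 1 − (1 − 0.894150)(1 − 0.938900) = 0.993533
Series ([0.993533] and control panel): 0.993533 × 0.837400 = 0.8320

0.8320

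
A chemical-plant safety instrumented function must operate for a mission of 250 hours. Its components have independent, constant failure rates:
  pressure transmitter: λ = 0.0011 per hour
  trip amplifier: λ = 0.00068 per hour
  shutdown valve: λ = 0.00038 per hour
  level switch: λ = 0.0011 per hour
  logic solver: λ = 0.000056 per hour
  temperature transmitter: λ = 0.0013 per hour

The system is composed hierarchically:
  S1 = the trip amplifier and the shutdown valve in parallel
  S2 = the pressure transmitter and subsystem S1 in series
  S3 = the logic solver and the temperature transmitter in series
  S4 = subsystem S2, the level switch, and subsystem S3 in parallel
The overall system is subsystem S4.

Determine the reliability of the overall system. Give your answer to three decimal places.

0.983

R(pressure transmitter) = exp(−0.0011 × 250) = 0.75957
R(trip amplifier) = exp(−0.00068 × 250) = 0.84366
R(shutdown valve) = exp(−0.00038 × 250) = 0.90937
R(level switch) = exp(−0.0011 × 250) = 0.75957
R(logic solver) = exp(−0.000056 × 250) = 0.98610
R(temperature transmitter) = exp(−0.0013 × 250) = 0.72253
Parallel (trip amplifier and shutdown valve): 1 − (1 − 0.84366)(1 − 0.90937) = 0.98583
Series (pressure transmitter and [0.98583]): 0.75957 × 0.98583 = 0.74881
Series (logic solver and temperature transmitter): 0.98610 × 0.72253 = 0.71249
Parallel ([0.74881], level switch, and [0.71249]): 1 − (1 − 0.74881)(1 − 0.75957)(1 − 0.71249) = 0.983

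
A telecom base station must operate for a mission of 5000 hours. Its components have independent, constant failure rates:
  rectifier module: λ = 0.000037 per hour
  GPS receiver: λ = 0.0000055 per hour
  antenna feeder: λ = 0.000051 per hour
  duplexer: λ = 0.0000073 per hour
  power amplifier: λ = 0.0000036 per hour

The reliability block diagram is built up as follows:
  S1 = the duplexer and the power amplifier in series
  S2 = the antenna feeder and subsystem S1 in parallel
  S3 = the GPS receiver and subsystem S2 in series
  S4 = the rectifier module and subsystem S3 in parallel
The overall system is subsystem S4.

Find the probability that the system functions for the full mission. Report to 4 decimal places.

R(rectifier module) = exp(−0.000037 × 5000) = 0.831104
R(GPS receiver) = exp(−0.0000055 × 5000) = 0.972875
R(antenna feeder) = exp(−0.000051 × 5000) = 0.774916
R(duplexer) = exp(−0.0000073 × 5000) = 0.964158
R(power amplifier) = exp(−0.0000036 × 5000) = 0.982161
Series (duplexer and power amplifier): 0.964158 × 0.982161 = 0.946958
Parallel (antenna feeder and [0.946958]): 1 − (1 − 0.774916)(1 − 0.946958) = 0.988061
Series (GPS receiver and [0.988061]): 0.972875 × 0.988061 = 0.961260
Parallel (rectifier module and [0.961260]): 1 − (1 − 0.831104)(1 − 0.961260) = 0.9935

0.9935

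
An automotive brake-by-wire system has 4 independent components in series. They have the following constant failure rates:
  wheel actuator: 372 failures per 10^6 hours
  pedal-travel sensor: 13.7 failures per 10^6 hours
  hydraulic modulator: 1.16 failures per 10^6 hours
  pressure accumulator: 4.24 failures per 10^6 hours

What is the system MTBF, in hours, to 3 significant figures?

Series of exponential components: λ_sys = Σ λ_i
λ_sys = 0.000372 + 0.0000137 + 0.00000116 + 0.00000424 = 3.9110e-04 /h
MTBF = 1 / λ_sys = 2560 h

2560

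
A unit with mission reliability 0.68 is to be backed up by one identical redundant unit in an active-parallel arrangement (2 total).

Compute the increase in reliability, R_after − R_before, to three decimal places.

0.218

R_before = 0.68
R_after = 1 − (1 − 0.68)^2 = 0.898
ΔR = 0.898 − 0.68 = 0.218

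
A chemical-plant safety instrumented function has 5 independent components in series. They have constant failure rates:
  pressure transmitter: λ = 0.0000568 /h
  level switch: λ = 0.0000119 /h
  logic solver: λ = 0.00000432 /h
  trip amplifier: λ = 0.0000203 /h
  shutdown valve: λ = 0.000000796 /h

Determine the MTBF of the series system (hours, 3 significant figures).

10600

Series of exponential components: λ_sys = Σ λ_i
λ_sys = 0.0000568 + 0.0000119 + 0.00000432 + 0.0000203 + 0.000000796 = 9.4116e-05 /h
MTBF = 1 / λ_sys = 10600 h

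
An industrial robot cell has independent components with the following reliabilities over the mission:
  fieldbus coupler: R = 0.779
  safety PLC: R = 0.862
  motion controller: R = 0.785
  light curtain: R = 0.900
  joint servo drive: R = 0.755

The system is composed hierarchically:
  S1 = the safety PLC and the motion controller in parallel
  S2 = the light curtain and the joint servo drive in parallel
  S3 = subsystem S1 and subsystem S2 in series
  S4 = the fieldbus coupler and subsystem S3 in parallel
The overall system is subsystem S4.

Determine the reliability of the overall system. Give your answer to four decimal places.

Parallel (safety PLC and motion controller): 1 − (1 − 0.862000)(1 − 0.785000) = 0.970330
Parallel (light curtain and joint servo drive): 1 − (1 − 0.900000)(1 − 0.755000) = 0.975500
Series ([0.970330] and [0.975500]): 0.970330 × 0.975500 = 0.946557
Parallel (fieldbus coupler and [0.946557]): 1 − (1 − 0.779000)(1 − 0.946557) = 0.9882

0.9882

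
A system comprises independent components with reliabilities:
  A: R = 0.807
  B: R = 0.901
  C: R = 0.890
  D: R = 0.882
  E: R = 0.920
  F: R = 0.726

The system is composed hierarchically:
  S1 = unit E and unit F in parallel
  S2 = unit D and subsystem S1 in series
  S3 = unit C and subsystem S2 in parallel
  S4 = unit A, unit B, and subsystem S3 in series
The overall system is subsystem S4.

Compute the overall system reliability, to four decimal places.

0.7161

Parallel (E and F): 1 − (1 − 0.920000)(1 − 0.726000) = 0.978080
Series (D and [0.978080]): 0.882000 × 0.978080 = 0.862667
Parallel (C and [0.862667]): 1 − (1 − 0.890000)(1 − 0.862667) = 0.984893
Series (A, B, and [0.984893]): 0.807000 × 0.901000 × 0.984893 = 0.7161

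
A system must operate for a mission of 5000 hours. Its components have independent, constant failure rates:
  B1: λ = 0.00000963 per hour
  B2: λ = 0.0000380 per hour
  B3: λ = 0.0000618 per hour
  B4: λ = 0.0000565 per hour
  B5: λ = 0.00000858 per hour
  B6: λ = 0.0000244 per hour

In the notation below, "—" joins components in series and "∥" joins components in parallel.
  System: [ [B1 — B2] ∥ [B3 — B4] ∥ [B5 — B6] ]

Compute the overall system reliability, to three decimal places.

0.986

R(B1) = exp(−0.00000963 × 5000) = 0.95299
R(B2) = exp(−0.0000380 × 5000) = 0.82696
R(B3) = exp(−0.0000618 × 5000) = 0.73418
R(B4) = exp(−0.0000565 × 5000) = 0.75390
R(B5) = exp(−0.00000858 × 5000) = 0.95801
R(B6) = exp(−0.0000244 × 5000) = 0.88515
Series (B1 and B2): 0.95299 × 0.82696 = 0.78808
Series (B3 and B4): 0.73418 × 0.75390 = 0.55350
Series (B5 and B6): 0.95801 × 0.88515 = 0.84798
Parallel ([0.78808], [0.55350], and [0.84798]): 1 − (1 − 0.78808)(1 − 0.55350)(1 − 0.84798) = 0.986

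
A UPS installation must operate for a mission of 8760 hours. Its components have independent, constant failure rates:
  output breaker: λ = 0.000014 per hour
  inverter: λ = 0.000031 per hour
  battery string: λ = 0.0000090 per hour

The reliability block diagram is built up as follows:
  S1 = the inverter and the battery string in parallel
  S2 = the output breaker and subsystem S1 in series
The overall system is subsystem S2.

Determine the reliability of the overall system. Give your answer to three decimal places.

0.869

R(output breaker) = exp(−0.000014 × 8760) = 0.88458
R(inverter) = exp(−0.000031 × 8760) = 0.76219
R(battery string) = exp(−0.0000090 × 8760) = 0.92419
Parallel (inverter and battery string): 1 − (1 − 0.76219)(1 − 0.92419) = 0.98197
Series (output breaker and [0.98197]): 0.88458 × 0.98197 = 0.869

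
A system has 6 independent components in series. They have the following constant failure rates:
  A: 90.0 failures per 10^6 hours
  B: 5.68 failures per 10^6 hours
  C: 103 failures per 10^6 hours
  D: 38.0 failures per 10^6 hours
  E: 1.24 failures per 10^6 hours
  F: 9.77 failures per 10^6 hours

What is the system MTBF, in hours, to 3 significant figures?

4040

Series of exponential components: λ_sys = Σ λ_i
λ_sys = 0.0000900 + 0.00000568 + 0.000103 + 0.0000380 + 0.00000124 + 0.00000977 = 2.4769e-04 /h
MTBF = 1 / λ_sys = 4040 h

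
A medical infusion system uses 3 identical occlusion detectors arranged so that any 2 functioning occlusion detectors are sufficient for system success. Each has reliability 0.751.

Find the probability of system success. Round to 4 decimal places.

0.8449

R = Σ_{i=2}^{3} C(3,i) p^i (1−p)^{3−i} with p = 0.751
C(3,2)·0.751^2·0.249^1 = 0.421309
C(3,3)·0.751^3·0.249^0 = 0.423565
Sum = 0.8449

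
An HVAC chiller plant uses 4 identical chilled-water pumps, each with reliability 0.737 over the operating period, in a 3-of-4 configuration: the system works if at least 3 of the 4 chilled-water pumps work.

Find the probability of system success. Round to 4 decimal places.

R = Σ_{i=3}^{4} C(4,i) p^i (1−p)^{4−i} with p = 0.737
C(4,3)·0.737^3·0.263^1 = 0.421132
C(4,4)·0.737^4·0.263^0 = 0.295033
Sum = 0.7162

0.7162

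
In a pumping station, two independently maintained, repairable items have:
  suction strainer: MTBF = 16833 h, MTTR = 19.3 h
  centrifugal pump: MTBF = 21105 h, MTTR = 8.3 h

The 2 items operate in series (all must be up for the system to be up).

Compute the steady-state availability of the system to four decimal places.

0.9985

A(suction strainer) = MTBF/(MTBF+MTTR) = 16833/(16833+19.3) = 0.998855
A(centrifugal pump) = MTBF/(MTBF+MTTR) = 21105/(21105+8.3) = 0.999607
Series availability: 0.998855 × 0.999607 = 0.9985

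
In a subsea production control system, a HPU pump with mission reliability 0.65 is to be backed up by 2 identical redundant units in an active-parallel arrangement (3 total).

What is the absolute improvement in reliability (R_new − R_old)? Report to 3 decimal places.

R_before = 0.65
R_after = 1 − (1 − 0.65)^3 = 0.957
ΔR = 0.957 − 0.65 = 0.307

0.307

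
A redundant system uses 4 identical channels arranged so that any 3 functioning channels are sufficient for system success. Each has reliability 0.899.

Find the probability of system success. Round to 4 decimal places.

R = Σ_{i=3}^{4} C(4,i) p^i (1−p)^{4−i} with p = 0.899
C(4,3)·0.899^3·0.101^1 = 0.293535
C(4,4)·0.899^4·0.101^0 = 0.653189
Sum = 0.9467

0.9467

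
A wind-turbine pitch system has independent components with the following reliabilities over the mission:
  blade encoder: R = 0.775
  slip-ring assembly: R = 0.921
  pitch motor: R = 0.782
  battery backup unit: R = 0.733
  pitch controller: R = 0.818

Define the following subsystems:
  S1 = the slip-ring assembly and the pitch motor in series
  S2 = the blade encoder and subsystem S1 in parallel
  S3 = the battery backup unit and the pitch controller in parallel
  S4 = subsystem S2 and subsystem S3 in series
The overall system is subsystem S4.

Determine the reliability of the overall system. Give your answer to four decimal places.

Series (slip-ring assembly and pitch motor): 0.921000 × 0.782000 = 0.720222
Parallel (blade encoder and [0.720222]): 1 − (1 − 0.775000)(1 − 0.720222) = 0.937050
Parallel (battery backup unit and pitch controller): 1 − (1 − 0.733000)(1 − 0.818000) = 0.951406
Series ([0.937050] and [0.951406]): 0.937050 × 0.951406 = 0.8915

0.8915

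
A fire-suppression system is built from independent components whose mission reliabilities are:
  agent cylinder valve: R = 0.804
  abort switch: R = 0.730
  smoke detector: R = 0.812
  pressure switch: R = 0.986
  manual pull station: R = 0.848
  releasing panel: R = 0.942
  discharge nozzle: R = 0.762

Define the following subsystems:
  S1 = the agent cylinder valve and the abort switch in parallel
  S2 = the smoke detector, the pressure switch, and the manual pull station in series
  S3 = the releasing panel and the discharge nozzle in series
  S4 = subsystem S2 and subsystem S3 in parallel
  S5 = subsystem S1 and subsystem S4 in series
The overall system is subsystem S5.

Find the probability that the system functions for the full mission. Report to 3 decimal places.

Parallel (agent cylinder valve and abort switch): 1 − (1 − 0.80400)(1 − 0.73000) = 0.94708
Series (smoke detector, pressure switch, and manual pull station): 0.81200 × 0.98600 × 0.84800 = 0.67894
Series (releasing panel and discharge nozzle): 0.94200 × 0.76200 = 0.71780
Parallel ([0.67894] and [0.71780]): 1 − (1 − 0.67894)(1 − 0.71780) = 0.90940
Series ([0.94708] and [0.90940]): 0.94708 × 0.90940 = 0.861

0.861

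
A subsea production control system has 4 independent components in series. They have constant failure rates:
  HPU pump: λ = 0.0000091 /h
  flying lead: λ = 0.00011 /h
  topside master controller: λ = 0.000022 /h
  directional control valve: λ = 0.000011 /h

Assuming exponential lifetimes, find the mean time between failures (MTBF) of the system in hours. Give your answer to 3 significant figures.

6570

Series of exponential components: λ_sys = Σ λ_i
λ_sys = 0.0000091 + 0.00011 + 0.000022 + 0.000011 = 1.5210e-04 /h
MTBF = 1 / λ_sys = 6570 h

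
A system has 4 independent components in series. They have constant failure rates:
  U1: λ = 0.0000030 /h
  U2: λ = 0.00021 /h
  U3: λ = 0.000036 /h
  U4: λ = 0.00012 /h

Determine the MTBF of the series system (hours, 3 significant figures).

Series of exponential components: λ_sys = Σ λ_i
λ_sys = 0.0000030 + 0.00021 + 0.000036 + 0.00012 = 3.6900e-04 /h
MTBF = 1 / λ_sys = 2710 h

2710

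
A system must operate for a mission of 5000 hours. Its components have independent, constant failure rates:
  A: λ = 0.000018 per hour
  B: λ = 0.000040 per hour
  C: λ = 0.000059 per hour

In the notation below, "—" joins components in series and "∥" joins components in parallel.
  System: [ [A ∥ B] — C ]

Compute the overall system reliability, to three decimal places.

R(A) = exp(−0.000018 × 5000) = 0.91393
R(B) = exp(−0.000040 × 5000) = 0.81873
R(C) = exp(−0.000059 × 5000) = 0.74453
Parallel (A and B): 1 − (1 − 0.91393)(1 − 0.81873) = 0.98440
Series ([0.98440] and C): 0.98440 × 0.74453 = 0.733

0.733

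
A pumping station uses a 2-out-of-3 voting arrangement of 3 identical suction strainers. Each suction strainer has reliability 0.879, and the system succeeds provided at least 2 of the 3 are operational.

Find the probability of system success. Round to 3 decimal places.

0.960

R = Σ_{i=2}^{3} C(3,i) p^i (1−p)^{3−i} with p = 0.879
C(3,2)·0.879^2·0.121^1 = 0.28047
C(3,3)·0.879^3·0.121^0 = 0.67915
Sum = 0.960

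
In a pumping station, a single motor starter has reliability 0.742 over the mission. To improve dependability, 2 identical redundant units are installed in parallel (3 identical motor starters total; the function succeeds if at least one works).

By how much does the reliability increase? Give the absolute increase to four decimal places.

0.2408

R_before = 0.742
R_after = 1 − (1 − 0.742)^3 = 0.9828
ΔR = 0.9828 − 0.742 = 0.2408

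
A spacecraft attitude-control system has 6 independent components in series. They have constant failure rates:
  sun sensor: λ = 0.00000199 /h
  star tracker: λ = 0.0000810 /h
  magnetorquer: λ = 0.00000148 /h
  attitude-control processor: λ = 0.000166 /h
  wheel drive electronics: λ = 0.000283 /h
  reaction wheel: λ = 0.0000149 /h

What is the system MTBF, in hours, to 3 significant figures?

1820

Series of exponential components: λ_sys = Σ λ_i
λ_sys = 0.00000199 + 0.0000810 + 0.00000148 + 0.000166 + 0.000283 + 0.0000149 = 5.4837e-04 /h
MTBF = 1 / λ_sys = 1820 h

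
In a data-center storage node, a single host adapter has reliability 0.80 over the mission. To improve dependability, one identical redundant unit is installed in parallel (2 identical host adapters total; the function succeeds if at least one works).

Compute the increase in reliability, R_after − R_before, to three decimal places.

R_before = 0.80
R_after = 1 − (1 − 0.80)^2 = 0.960
ΔR = 0.960 − 0.80 = 0.160

0.160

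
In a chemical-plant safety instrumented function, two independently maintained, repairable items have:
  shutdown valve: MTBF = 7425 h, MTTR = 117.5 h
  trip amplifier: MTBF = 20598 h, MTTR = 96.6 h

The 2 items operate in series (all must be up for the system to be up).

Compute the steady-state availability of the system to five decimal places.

A(shutdown valve) = MTBF/(MTBF+MTTR) = 7425/(7425+117.5) = 0.984422
A(trip amplifier) = MTBF/(MTBF+MTTR) = 20598/(20598+96.6) = 0.995332
Series availability: 0.984422 × 0.995332 = 0.97983

0.97983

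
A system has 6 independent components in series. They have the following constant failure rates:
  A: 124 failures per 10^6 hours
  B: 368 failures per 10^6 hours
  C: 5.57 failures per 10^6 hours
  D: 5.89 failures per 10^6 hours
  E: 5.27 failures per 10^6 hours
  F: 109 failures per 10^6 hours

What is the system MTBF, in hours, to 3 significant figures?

1620

Series of exponential components: λ_sys = Σ λ_i
λ_sys = 0.000124 + 0.000368 + 0.00000557 + 0.00000589 + 0.00000527 + 0.000109 = 6.1773e-04 /h
MTBF = 1 / λ_sys = 1620 h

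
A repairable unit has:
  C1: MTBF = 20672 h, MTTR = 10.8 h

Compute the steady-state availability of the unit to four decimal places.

0.9995

A(C1) = MTBF/(MTBF+MTTR) = 20672/(20672+10.8) = 0.9995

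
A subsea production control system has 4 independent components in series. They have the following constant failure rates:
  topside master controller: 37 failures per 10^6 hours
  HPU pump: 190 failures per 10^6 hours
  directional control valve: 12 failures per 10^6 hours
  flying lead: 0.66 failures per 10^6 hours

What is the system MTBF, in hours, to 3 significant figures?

Series of exponential components: λ_sys = Σ λ_i
λ_sys = 0.000037 + 0.00019 + 0.000012 + 0.00000066 = 2.3966e-04 /h
MTBF = 1 / λ_sys = 4170 h

4170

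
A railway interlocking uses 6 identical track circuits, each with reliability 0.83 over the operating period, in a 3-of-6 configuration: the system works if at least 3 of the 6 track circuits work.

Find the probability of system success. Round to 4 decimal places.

R = Σ_{i=3}^{6} C(6,i) p^i (1−p)^{6−i} with p = 0.83
C(6,3)·0.83^3·0.17^3 = 0.056184
C(6,4)·0.83^4·0.17^2 = 0.205732
C(6,5)·0.83^5·0.17^1 = 0.401782
C(6,6)·0.83^6·0.17^0 = 0.326940
Sum = 0.9906

0.9906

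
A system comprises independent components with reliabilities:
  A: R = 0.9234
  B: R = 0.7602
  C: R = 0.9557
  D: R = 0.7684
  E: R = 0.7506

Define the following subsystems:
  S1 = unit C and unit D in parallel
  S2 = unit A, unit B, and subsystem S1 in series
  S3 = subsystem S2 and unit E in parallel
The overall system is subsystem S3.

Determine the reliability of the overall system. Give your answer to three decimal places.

0.924

Parallel (C and D): 1 − (1 − 0.95570)(1 − 0.76840) = 0.98974
Series (A, B, and [0.98974]): 0.92340 × 0.76020 × 0.98974 = 0.69477
Parallel ([0.69477] and E): 1 − (1 − 0.69477)(1 − 0.75060) = 0.924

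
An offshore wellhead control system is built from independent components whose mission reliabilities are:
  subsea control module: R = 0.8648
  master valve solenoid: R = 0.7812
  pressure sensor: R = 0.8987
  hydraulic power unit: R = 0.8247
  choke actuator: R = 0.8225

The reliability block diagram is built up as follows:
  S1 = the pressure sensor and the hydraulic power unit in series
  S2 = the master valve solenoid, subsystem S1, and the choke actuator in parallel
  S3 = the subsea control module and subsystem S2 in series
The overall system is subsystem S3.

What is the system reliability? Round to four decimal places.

Series (pressure sensor and hydraulic power unit): 0.898700 × 0.824700 = 0.741158
Parallel (master valve solenoid, [0.741158], and choke actuator): 1 − (1 − 0.781200)(1 − 0.741158)(1 − 0.822500) = 0.989947
Series (subsea control module and [0.989947]): 0.864800 × 0.989947 = 0.8561

0.8561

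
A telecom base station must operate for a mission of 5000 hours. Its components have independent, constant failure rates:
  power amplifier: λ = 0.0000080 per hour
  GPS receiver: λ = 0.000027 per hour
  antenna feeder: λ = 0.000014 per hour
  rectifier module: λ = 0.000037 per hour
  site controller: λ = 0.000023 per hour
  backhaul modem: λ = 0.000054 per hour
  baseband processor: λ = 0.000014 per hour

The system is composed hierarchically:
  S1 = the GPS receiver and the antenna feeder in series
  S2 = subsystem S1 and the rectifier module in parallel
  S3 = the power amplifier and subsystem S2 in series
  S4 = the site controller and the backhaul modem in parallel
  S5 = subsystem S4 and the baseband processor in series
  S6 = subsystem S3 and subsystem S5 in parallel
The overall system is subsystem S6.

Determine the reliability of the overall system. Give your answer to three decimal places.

R(power amplifier) = exp(−0.0000080 × 5000) = 0.96079
R(GPS receiver) = exp(−0.000027 × 5000) = 0.87372
R(antenna feeder) = exp(−0.000014 × 5000) = 0.93239
R(rectifier module) = exp(−0.000037 × 5000) = 0.83110
R(site controller) = exp(−0.000023 × 5000) = 0.89137
R(backhaul modem) = exp(−0.000054 × 5000) = 0.76338
R(baseband processor) = exp(−0.000014 × 5000) = 0.93239
Series (GPS receiver and antenna feeder): 0.87372 × 0.93239 = 0.81465
Parallel ([0.81465] and rectifier module): 1 − (1 − 0.81465)(1 − 0.83110) = 0.96869
Series (power amplifier and [0.96869]): 0.96079 × 0.96869 = 0.93071
Parallel (site controller and backhaul modem): 1 − (1 − 0.89137)(1 − 0.76338) = 0.97430
Series ([0.97430] and baseband processor): 0.97430 × 0.93239 = 0.90843
Parallel ([0.93071] and [0.90843]): 1 − (1 − 0.93071)(1 − 0.90843) = 0.994

0.994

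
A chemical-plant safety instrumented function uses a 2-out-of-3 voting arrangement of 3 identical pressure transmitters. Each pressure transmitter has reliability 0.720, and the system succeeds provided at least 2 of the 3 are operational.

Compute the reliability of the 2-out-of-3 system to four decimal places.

0.8087

R = Σ_{i=2}^{3} C(3,i) p^i (1−p)^{3−i} with p = 0.720
C(3,2)·0.720^2·0.280^1 = 0.435456
C(3,3)·0.720^3·0.280^0 = 0.373248
Sum = 0.8087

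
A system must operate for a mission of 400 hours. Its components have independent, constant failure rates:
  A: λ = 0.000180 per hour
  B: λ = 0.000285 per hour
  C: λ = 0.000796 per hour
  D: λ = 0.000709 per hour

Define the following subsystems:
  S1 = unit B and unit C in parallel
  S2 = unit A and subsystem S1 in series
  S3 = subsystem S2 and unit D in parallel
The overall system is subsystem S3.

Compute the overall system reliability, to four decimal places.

0.9761

R(A) = exp(−0.000180 × 400) = 0.930531
R(B) = exp(−0.000285 × 400) = 0.892258
R(C) = exp(−0.000796 × 400) = 0.727312
R(D) = exp(−0.000709 × 400) = 0.753068
Parallel (B and C): 1 − (1 − 0.892258)(1 − 0.727312) = 0.970620
Series (A and [0.970620]): 0.930531 × 0.970620 = 0.903192
Parallel ([0.903192] and D): 1 − (1 − 0.903192)(1 − 0.753068) = 0.9761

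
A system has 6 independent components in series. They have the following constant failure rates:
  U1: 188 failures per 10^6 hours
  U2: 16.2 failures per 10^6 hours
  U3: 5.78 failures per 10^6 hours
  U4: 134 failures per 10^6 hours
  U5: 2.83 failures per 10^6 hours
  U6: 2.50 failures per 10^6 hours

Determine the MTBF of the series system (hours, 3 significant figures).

2860

Series of exponential components: λ_sys = Σ λ_i
λ_sys = 0.000188 + 0.0000162 + 0.00000578 + 0.000134 + 0.00000283 + 0.00000250 = 3.4931e-04 /h
MTBF = 1 / λ_sys = 2860 h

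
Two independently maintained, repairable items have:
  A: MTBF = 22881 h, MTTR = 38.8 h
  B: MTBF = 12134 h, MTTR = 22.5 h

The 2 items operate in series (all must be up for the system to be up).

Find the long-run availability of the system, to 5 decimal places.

A(A) = MTBF/(MTBF+MTTR) = 22881/(22881+38.8) = 0.998307
A(B) = MTBF/(MTBF+MTTR) = 12134/(12134+22.5) = 0.998149
Series availability: 0.998307 × 0.998149 = 0.99646

0.99646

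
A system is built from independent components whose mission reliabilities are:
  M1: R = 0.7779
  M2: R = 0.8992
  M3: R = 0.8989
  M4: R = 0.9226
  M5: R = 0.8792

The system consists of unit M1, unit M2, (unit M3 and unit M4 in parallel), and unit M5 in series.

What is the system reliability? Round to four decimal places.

Parallel (M3 and M4): 1 − (1 − 0.898900)(1 − 0.922600) = 0.992175
Series (M1, M2, [0.992175], and M5): 0.777900 × 0.899200 × 0.992175 × 0.879200 = 0.6102

0.6102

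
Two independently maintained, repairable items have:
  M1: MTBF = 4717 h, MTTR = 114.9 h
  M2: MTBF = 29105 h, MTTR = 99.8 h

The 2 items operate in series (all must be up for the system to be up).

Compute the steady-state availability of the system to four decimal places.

A(M1) = MTBF/(MTBF+MTTR) = 4717/(4717+114.9) = 0.976221
A(M2) = MTBF/(MTBF+MTTR) = 29105/(29105+99.8) = 0.996583
Series availability: 0.976221 × 0.996583 = 0.9729

0.9729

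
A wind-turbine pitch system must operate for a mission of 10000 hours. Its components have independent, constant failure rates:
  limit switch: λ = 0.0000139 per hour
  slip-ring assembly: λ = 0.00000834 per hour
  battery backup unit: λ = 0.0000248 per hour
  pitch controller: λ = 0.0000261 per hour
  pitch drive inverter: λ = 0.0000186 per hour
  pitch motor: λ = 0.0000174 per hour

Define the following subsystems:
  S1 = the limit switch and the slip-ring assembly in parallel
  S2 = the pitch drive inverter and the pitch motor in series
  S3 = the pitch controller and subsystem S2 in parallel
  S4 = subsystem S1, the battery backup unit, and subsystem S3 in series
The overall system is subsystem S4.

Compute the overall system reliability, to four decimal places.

R(limit switch) = exp(−0.0000139 × 10000) = 0.870228
R(slip-ring assembly) = exp(−0.00000834 × 10000) = 0.919983
R(battery backup unit) = exp(−0.0000248 × 10000) = 0.780360
R(pitch controller) = exp(−0.0000261 × 10000) = 0.770281
R(pitch drive inverter) = exp(−0.0000186 × 10000) = 0.830274
R(pitch motor) = exp(−0.0000174 × 10000) = 0.840297
Parallel (limit switch and slip-ring assembly): 1 − (1 − 0.870228)(1 − 0.919983) = 0.989616
Series (pitch drive inverter and pitch motor): 0.830274 × 0.840297 = 0.697677
Parallel (pitch controller and [0.697677]): 1 − (1 − 0.770281)(1 − 0.697677) = 0.930551
Series ([0.989616], battery backup unit, and [0.930551]): 0.989616 × 0.780360 × 0.930551 = 0.7186

0.7186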